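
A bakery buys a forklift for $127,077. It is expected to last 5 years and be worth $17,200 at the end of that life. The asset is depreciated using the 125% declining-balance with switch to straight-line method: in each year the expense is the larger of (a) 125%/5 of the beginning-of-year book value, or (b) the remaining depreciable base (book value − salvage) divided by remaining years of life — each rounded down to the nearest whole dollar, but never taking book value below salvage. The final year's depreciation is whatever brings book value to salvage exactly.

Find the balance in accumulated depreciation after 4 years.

$91,783

Depreciable base = $127,077 − $17,200 = $109,877.
Year 1: DB = ⌊$127,077 × 125%/5⌋ = $31,769; SL = ⌊$109,877/5⌋ = $21,975 → take DB $31,769. Book value $95,308.
Year 2: DB = ⌊$95,308 × 125%/5⌋ = $23,827; SL = ⌊$78,108/4⌋ = $19,527 → take DB $23,827. Book value $71,481.
Year 3: DB = ⌊$71,481 × 125%/5⌋ = $17,870; SL = ⌊$54,281/3⌋ = $18,093 → take SL $18,093. Book value $53,388.
Year 4: DB = ⌊$53,388 × 125%/5⌋ = $13,347; SL = ⌊$36,188/2⌋ = $18,094 → take SL $18,094. Book value $35,294.
Accumulated through year 4 = $127,077 − $35,294 = $91,783.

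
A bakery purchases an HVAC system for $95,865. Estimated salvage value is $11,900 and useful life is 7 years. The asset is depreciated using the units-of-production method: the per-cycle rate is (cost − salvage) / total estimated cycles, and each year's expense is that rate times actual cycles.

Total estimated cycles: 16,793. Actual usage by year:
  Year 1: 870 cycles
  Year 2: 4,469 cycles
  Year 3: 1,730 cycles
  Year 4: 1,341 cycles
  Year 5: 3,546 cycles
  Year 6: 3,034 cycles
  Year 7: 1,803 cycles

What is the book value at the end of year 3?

$60,520

Depreciable base = $95,865 − $11,900 = $83,965.
Rate = $83,965 / 16,793 cycles = $5 per cycle.
Year 1: 870 × $5 = $4,350. Book value $91,515.
Year 2: 4,469 × $5 = $22,345. Book value $69,170.
Year 3: 1,730 × $5 = $8,650. Book value $60,520.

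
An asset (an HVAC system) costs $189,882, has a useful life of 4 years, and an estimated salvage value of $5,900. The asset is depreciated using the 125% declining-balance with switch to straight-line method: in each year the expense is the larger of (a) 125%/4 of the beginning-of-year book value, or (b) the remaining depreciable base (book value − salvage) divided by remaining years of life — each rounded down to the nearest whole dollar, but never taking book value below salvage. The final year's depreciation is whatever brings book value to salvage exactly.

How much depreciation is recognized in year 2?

Depreciable base = $189,882 − $5,900 = $183,982.
Year 1: DB = ⌊$189,882 × 125%/4⌋ = $59,338; SL = ⌊$183,982/4⌋ = $45,995 → take DB $59,338. Book value $130,544.
Year 2: DB = ⌊$130,544 × 125%/4⌋ = $40,795; SL = ⌊$124,644/3⌋ = $41,548 → take SL $41,548. Book value $88,996.

$41,548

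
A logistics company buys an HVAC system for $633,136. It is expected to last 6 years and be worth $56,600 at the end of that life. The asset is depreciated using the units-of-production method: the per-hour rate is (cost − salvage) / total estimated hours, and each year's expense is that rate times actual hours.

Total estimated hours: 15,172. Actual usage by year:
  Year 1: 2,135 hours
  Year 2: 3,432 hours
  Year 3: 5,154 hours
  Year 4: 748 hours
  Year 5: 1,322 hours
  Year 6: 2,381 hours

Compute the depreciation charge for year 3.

Depreciable base = $633,136 − $56,600 = $576,536.
Rate = $576,536 / 15,172 hours = $38 per hour.
Year 1: 2,135 × $38 = $81,130. Book value $552,006.
Year 2: 3,432 × $38 = $130,416. Book value $421,590.
Year 3: 5,154 × $38 = $195,852. Book value $225,738.

$195,852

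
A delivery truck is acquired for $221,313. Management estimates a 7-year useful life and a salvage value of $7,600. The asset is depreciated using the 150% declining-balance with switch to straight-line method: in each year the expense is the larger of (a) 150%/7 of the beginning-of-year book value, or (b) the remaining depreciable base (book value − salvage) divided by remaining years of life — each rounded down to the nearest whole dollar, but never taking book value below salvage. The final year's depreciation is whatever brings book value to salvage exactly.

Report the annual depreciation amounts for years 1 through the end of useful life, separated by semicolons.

$47,424; $37,261; $29,277; $24,937; $24,938; $24,938; $24,938

Depreciable base = $221,313 − $7,600 = $213,713.
Year 1: DB = ⌊$221,313 × 150%/7⌋ = $47,424; SL = ⌊$213,713/7⌋ = $30,530 → take DB $47,424. Book value $173,889.
Year 2: DB = ⌊$173,889 × 150%/7⌋ = $37,261; SL = ⌊$166,289/6⌋ = $27,714 → take DB $37,261. Book value $136,628.
Year 3: DB = ⌊$136,628 × 150%/7⌋ = $29,277; SL = ⌊$129,028/5⌋ = $25,805 → take DB $29,277. Book value $107,351.
Year 4: DB = ⌊$107,351 × 150%/7⌋ = $23,003; SL = ⌊$99,751/4⌋ = $24,937 → take SL $24,937. Book value $82,414.
Year 5: DB = ⌊$82,414 × 150%/7⌋ = $17,660; SL = ⌊$74,814/3⌋ = $24,938 → take SL $24,938. Book value $57,476.
Year 6: DB = ⌊$57,476 × 150%/7⌋ = $12,316; SL = ⌊$49,876/2⌋ = $24,938 → take SL $24,938. Book value $32,538.
Year 7 (final): $32,538 − $7,600 = $24,938. Book value $7,600.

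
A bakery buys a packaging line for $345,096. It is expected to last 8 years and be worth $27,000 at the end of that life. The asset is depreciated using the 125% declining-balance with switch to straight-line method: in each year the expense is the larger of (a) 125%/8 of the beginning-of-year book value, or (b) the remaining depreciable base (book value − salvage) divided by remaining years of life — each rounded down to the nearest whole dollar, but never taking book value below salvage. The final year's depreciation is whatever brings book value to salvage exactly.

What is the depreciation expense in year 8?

$36,059

Depreciable base = $345,096 − $27,000 = $318,096.
Year 1: DB = ⌊$345,096 × 125%/8⌋ = $53,921; SL = ⌊$318,096/8⌋ = $39,762 → take DB $53,921. Book value $291,175.
Year 2: DB = ⌊$291,175 × 125%/8⌋ = $45,496; SL = ⌊$264,175/7⌋ = $37,739 → take DB $45,496. Book value $245,679.
Year 3: DB = ⌊$245,679 × 125%/8⌋ = $38,387; SL = ⌊$218,679/6⌋ = $36,446 → take DB $38,387. Book value $207,292.
Year 4: DB = ⌊$207,292 × 125%/8⌋ = $32,389; SL = ⌊$180,292/5⌋ = $36,058 → take SL $36,058. Book value $171,234.
Year 5: DB = ⌊$171,234 × 125%/8⌋ = $26,755; SL = ⌊$144,234/4⌋ = $36,058 → take SL $36,058. Book value $135,176.
Year 6: DB = ⌊$135,176 × 125%/8⌋ = $21,121; SL = ⌊$108,176/3⌋ = $36,058 → take SL $36,058. Book value $99,118.
Year 7: DB = ⌊$99,118 × 125%/8⌋ = $15,487; SL = ⌊$72,118/2⌋ = $36,059 → take SL $36,059. Book value $63,059.
Year 8 (final): $63,059 − $27,000 = $36,059. Book value $27,000.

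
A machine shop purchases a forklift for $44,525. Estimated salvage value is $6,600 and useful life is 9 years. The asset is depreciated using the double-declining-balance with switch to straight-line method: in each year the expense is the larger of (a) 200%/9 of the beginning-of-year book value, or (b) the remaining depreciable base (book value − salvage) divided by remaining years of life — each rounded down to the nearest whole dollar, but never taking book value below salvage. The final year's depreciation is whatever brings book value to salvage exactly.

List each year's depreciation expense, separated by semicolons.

$9,894; $7,695; $5,985; $4,655; $3,621; $2,816; $2,190; $1,069; $0

Depreciable base = $44,525 − $6,600 = $37,925.
Year 1: DB = ⌊$44,525 × 200%/9⌋ = $9,894; SL = ⌊$37,925/9⌋ = $4,213 → take DB $9,894. Book value $34,631.
Year 2: DB = ⌊$34,631 × 200%/9⌋ = $7,695; SL = ⌊$28,031/8⌋ = $3,503 → take DB $7,695. Book value $26,936.
Year 3: DB = ⌊$26,936 × 200%/9⌋ = $5,985; SL = ⌊$20,336/7⌋ = $2,905 → take DB $5,985. Book value $20,951.
Year 4: DB = ⌊$20,951 × 200%/9⌋ = $4,655; SL = ⌊$14,351/6⌋ = $2,391 → take DB $4,655. Book value $16,296.
Year 5: DB = ⌊$16,296 × 200%/9⌋ = $3,621; SL = ⌊$9,696/5⌋ = $1,939 → take DB $3,621. Book value $12,675.
Year 6: DB = ⌊$12,675 × 200%/9⌋ = $2,816; SL = ⌊$6,075/4⌋ = $1,518 → take DB $2,816. Book value $9,859.
Year 7: DB = ⌊$9,859 × 200%/9⌋ = $2,190; SL = ⌊$3,259/3⌋ = $1,086 → take DB $2,190. Book value $7,669.
Year 8: DB = ⌊$7,669 × 200%/9⌋ = $1,704; SL = ⌊$1,069/2⌋ = $534 → take DB $1,704, capped at $1,069. Book value $6,600.
Year 9 (final): $6,600 − $6,600 = $0. Book value $6,600.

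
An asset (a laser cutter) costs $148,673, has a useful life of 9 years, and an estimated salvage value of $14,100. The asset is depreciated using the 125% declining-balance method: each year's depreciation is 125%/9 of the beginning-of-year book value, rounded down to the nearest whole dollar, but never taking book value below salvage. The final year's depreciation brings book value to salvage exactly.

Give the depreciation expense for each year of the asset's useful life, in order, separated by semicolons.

Depreciable base = $148,673 − $14,100 = $134,573.
Year 1: ⌊$148,673 × 125%/9⌋ = $20,649. Book value $128,024.
Year 2: ⌊$128,024 × 125%/9⌋ = $17,781. Book value $110,243.
Year 3: ⌊$110,243 × 125%/9⌋ = $15,311. Book value $94,932.
Year 4: ⌊$94,932 × 125%/9⌋ = $13,185. Book value $81,747.
Year 5: ⌊$81,747 × 125%/9⌋ = $11,353. Book value $70,394.
Year 6: ⌊$70,394 × 125%/9⌋ = $9,776. Book value $60,618.
Year 7: ⌊$60,618 × 125%/9⌋ = $8,419. Book value $52,199.
Year 8: ⌊$52,199 × 125%/9⌋ = $7,249. Book value $44,950.
Year 9 (final): $44,950 − $14,100 = $30,850. Book value $14,100.

$20,649; $17,781; $15,311; $13,185; $11,353; $9,776; $8,419; $7,249; $30,850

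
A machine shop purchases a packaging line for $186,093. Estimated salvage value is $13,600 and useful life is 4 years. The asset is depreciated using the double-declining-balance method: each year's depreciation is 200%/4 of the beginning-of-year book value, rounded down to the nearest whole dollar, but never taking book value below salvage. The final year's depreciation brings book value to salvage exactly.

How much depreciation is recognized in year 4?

$9,662

Depreciable base = $186,093 − $13,600 = $172,493.
Year 1: ⌊$186,093 × 200%/4⌋ = $93,046. Book value $93,047.
Year 2: ⌊$93,047 × 200%/4⌋ = $46,523. Book value $46,524.
Year 3: ⌊$46,524 × 200%/4⌋ = $23,262. Book value $23,262.
Year 4 (final): $23,262 − $13,600 = $9,662. Book value $13,600.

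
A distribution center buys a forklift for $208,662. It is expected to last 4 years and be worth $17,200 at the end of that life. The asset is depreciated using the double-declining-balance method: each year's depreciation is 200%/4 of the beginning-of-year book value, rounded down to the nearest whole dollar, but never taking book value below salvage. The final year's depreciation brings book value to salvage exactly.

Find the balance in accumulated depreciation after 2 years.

$156,496

Depreciable base = $208,662 − $17,200 = $191,462.
Year 1: ⌊$208,662 × 200%/4⌋ = $104,331. Book value $104,331.
Year 2: ⌊$104,331 × 200%/4⌋ = $52,165. Book value $52,166.
Accumulated through year 2 = $208,662 − $52,166 = $156,496.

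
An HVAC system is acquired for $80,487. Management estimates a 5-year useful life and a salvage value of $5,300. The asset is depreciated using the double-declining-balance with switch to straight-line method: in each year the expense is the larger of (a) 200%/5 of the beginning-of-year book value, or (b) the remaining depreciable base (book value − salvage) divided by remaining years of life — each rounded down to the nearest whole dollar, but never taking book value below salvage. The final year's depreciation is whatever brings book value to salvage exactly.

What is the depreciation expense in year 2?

$19,317

Depreciable base = $80,487 − $5,300 = $75,187.
Year 1: DB = ⌊$80,487 × 200%/5⌋ = $32,194; SL = ⌊$75,187/5⌋ = $15,037 → take DB $32,194. Book value $48,293.
Year 2: DB = ⌊$48,293 × 200%/5⌋ = $19,317; SL = ⌊$42,993/4⌋ = $10,748 → take DB $19,317. Book value $28,976.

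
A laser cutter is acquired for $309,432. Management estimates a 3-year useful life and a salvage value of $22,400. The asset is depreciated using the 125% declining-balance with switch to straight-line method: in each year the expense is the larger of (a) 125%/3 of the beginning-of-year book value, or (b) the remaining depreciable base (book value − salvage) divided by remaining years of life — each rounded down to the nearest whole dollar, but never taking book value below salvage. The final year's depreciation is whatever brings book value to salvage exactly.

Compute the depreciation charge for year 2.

$79,051

Depreciable base = $309,432 − $22,400 = $287,032.
Year 1: DB = ⌊$309,432 × 125%/3⌋ = $128,930; SL = ⌊$287,032/3⌋ = $95,677 → take DB $128,930. Book value $180,502.
Year 2: DB = ⌊$180,502 × 125%/3⌋ = $75,209; SL = ⌊$158,102/2⌋ = $79,051 → take SL $79,051. Book value $101,451.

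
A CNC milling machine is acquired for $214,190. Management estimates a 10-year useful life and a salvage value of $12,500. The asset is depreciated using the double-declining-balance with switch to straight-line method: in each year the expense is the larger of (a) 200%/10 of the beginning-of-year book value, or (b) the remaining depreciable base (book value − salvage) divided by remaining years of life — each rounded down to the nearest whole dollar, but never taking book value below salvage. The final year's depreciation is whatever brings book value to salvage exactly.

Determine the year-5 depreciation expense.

Depreciable base = $214,190 − $12,500 = $201,690.
Year 1: DB = ⌊$214,190 × 200%/10⌋ = $42,838; SL = ⌊$201,690/10⌋ = $20,169 → take DB $42,838. Book value $171,352.
Year 2: DB = ⌊$171,352 × 200%/10⌋ = $34,270; SL = ⌊$158,852/9⌋ = $17,650 → take DB $34,270. Book value $137,082.
Year 3: DB = ⌊$137,082 × 200%/10⌋ = $27,416; SL = ⌊$124,582/8⌋ = $15,572 → take DB $27,416. Book value $109,666.
Year 4: DB = ⌊$109,666 × 200%/10⌋ = $21,933; SL = ⌊$97,166/7⌋ = $13,880 → take DB $21,933. Book value $87,733.
Year 5: DB = ⌊$87,733 × 200%/10⌋ = $17,546; SL = ⌊$75,233/6⌋ = $12,538 → take DB $17,546. Book value $70,187.

$17,546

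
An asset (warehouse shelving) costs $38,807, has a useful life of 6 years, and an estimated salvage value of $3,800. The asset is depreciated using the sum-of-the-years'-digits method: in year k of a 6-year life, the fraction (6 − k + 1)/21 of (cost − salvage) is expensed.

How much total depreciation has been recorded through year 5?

Depreciable base = $38,807 − $3,800 = $35,007.
Sum of the years' digits = 6+5+4+3+2+1 = 21.
Year 1: $35,007 × 6/21 = $10,002. Book value $28,805.
Year 2: $35,007 × 5/21 = $8,335. Book value $20,470.
Year 3: $35,007 × 4/21 = $6,668. Book value $13,802.
Year 4: $35,007 × 3/21 = $5,001. Book value $8,801.
Year 5: $35,007 × 2/21 = $3,334. Book value $5,467.
Accumulated through year 5 = $38,807 − $5,467 = $33,340.

$33,340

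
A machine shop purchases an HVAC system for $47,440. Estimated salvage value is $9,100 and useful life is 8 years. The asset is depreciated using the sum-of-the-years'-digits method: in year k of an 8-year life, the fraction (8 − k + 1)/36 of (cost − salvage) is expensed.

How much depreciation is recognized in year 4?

$5,325

Depreciable base = $47,440 − $9,100 = $38,340.
Sum of the years' digits = 8+7+6+5+4+3+2+1 = 36.
Year 1: $38,340 × 8/36 = $8,520. Book value $38,920.
Year 2: $38,340 × 7/36 = $7,455. Book value $31,465.
Year 3: $38,340 × 6/36 = $6,390. Book value $25,075.
Year 4: $38,340 × 5/36 = $5,325. Book value $19,750.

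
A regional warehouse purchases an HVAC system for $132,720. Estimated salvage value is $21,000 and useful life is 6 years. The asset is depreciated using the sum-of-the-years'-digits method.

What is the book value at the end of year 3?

Depreciable base = $132,720 − $21,000 = $111,720.
Sum of the years' digits = 6+5+4+3+2+1 = 21.
Year 1: $111,720 × 6/21 = $31,920. Book value $100,800.
Year 2: $111,720 × 5/21 = $26,600. Book value $74,200.
Year 3: $111,720 × 4/21 = $21,280. Book value $52,920.

$52,920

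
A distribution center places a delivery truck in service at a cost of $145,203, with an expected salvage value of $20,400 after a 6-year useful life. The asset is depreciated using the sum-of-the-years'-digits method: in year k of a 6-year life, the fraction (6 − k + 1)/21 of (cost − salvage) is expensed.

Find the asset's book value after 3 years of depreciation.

Depreciable base = $145,203 − $20,400 = $124,803.
Sum of the years' digits = 6+5+4+3+2+1 = 21.
Year 1: $124,803 × 6/21 = $35,658. Book value $109,545.
Year 2: $124,803 × 5/21 = $29,715. Book value $79,830.
Year 3: $124,803 × 4/21 = $23,772. Book value $56,058.

$56,058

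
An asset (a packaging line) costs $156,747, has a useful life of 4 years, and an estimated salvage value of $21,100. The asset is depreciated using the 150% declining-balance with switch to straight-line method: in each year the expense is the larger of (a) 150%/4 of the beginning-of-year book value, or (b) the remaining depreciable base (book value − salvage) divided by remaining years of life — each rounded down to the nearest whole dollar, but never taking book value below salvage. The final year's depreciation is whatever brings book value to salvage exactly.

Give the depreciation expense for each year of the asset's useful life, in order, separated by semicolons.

$58,780; $36,737; $22,961; $17,169

Depreciable base = $156,747 − $21,100 = $135,647.
Year 1: DB = ⌊$156,747 × 150%/4⌋ = $58,780; SL = ⌊$135,647/4⌋ = $33,911 → take DB $58,780. Book value $97,967.
Year 2: DB = ⌊$97,967 × 150%/4⌋ = $36,737; SL = ⌊$76,867/3⌋ = $25,622 → take DB $36,737. Book value $61,230.
Year 3: DB = ⌊$61,230 × 150%/4⌋ = $22,961; SL = ⌊$40,130/2⌋ = $20,065 → take DB $22,961. Book value $38,269.
Year 4 (final): $38,269 − $21,100 = $17,169. Book value $21,100.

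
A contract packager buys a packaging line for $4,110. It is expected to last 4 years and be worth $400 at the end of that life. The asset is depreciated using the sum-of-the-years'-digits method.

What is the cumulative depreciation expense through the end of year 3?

$3,339

Depreciable base = $4,110 − $400 = $3,710.
Sum of the years' digits = 4+3+2+1 = 10.
Year 1: $3,710 × 4/10 = $1,484. Book value $2,626.
Year 2: $3,710 × 3/10 = $1,113. Book value $1,513.
Year 3: $3,710 × 2/10 = $742. Book value $771.
Accumulated through year 3 = $4,110 − $771 = $3,339.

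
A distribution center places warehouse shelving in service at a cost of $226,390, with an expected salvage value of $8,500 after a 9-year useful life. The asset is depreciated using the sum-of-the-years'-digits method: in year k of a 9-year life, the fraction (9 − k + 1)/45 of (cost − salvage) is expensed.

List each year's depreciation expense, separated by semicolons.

$43,578; $38,736; $33,894; $29,052; $24,210; $19,368; $14,526; $9,684; $4,842

Depreciable base = $226,390 − $8,500 = $217,890.
Sum of the years' digits = 9+8+7+6+5+4+3+2+1 = 45.
Year 1: $217,890 × 9/45 = $43,578. Book value $182,812.
Year 2: $217,890 × 8/45 = $38,736. Book value $144,076.
Year 3: $217,890 × 7/45 = $33,894. Book value $110,182.
Year 4: $217,890 × 6/45 = $29,052. Book value $81,130.
Year 5: $217,890 × 5/45 = $24,210. Book value $56,920.
Year 6: $217,890 × 4/45 = $19,368. Book value $37,552.
Year 7: $217,890 × 3/45 = $14,526. Book value $23,026.
Year 8: $217,890 × 2/45 = $9,684. Book value $13,342.
Year 9: $217,890 × 1/45 = $4,842. Book value $8,500.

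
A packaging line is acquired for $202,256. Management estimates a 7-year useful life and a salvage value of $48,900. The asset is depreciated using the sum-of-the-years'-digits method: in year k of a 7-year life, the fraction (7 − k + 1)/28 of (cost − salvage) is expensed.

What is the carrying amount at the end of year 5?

Depreciable base = $202,256 − $48,900 = $153,356.
Sum of the years' digits = 7+6+5+4+3+2+1 = 28.
Year 1: $153,356 × 7/28 = $38,339. Book value $163,917.
Year 2: $153,356 × 6/28 = $32,862. Book value $131,055.
Year 3: $153,356 × 5/28 = $27,385. Book value $103,670.
Year 4: $153,356 × 4/28 = $21,908. Book value $81,762.
Year 5: $153,356 × 3/28 = $16,431. Book value $65,331.

$65,331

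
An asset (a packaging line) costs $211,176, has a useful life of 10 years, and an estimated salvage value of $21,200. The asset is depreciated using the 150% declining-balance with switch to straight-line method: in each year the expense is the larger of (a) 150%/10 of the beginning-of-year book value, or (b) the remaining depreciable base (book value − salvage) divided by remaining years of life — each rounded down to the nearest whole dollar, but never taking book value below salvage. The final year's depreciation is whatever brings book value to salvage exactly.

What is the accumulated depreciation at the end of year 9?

Depreciable base = $211,176 − $21,200 = $189,976.
Year 1: DB = ⌊$211,176 × 150%/10⌋ = $31,676; SL = ⌊$189,976/10⌋ = $18,997 → take DB $31,676. Book value $179,500.
Year 2: DB = ⌊$179,500 × 150%/10⌋ = $26,925; SL = ⌊$158,300/9⌋ = $17,588 → take DB $26,925. Book value $152,575.
Year 3: DB = ⌊$152,575 × 150%/10⌋ = $22,886; SL = ⌊$131,375/8⌋ = $16,421 → take DB $22,886. Book value $129,689.
Year 4: DB = ⌊$129,689 × 150%/10⌋ = $19,453; SL = ⌊$108,489/7⌋ = $15,498 → take DB $19,453. Book value $110,236.
Year 5: DB = ⌊$110,236 × 150%/10⌋ = $16,535; SL = ⌊$89,036/6⌋ = $14,839 → take DB $16,535. Book value $93,701.
Year 6: DB = ⌊$93,701 × 150%/10⌋ = $14,055; SL = ⌊$72,501/5⌋ = $14,500 → take SL $14,500. Book value $79,201.
Year 7: DB = ⌊$79,201 × 150%/10⌋ = $11,880; SL = ⌊$58,001/4⌋ = $14,500 → take SL $14,500. Book value $64,701.
Year 8: DB = ⌊$64,701 × 150%/10⌋ = $9,705; SL = ⌊$43,501/3⌋ = $14,500 → take SL $14,500. Book value $50,201.
Year 9: DB = ⌊$50,201 × 150%/10⌋ = $7,530; SL = ⌊$29,001/2⌋ = $14,500 → take SL $14,500. Book value $35,701.
Accumulated through year 9 = $211,176 − $35,701 = $175,475.

$175,475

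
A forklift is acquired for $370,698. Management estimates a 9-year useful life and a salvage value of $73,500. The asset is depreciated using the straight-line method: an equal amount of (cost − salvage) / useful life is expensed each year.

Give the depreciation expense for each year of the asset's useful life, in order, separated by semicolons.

Depreciable base = $370,698 − $73,500 = $297,198.
Annual expense = $297,198 / 9 = $33,022.
End of year 1: book value $337,676.
End of year 2: book value $304,654.
End of year 3: book value $271,632.
End of year 4: book value $238,610.
End of year 5: book value $205,588.
End of year 6: book value $172,566.
End of year 7: book value $139,544.
End of year 8: book value $106,522.
End of year 9: book value $73,500.

$33,022; $33,022; $33,022; $33,022; $33,022; $33,022; $33,022; $33,022; $33,022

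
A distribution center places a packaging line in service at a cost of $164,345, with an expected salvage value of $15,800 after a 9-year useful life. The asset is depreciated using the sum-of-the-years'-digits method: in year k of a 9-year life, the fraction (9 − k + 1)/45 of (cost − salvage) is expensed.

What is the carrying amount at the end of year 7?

Depreciable base = $164,345 − $15,800 = $148,545.
Sum of the years' digits = 9+8+7+6+5+4+3+2+1 = 45.
Year 1: $148,545 × 9/45 = $29,709. Book value $134,636.
Year 2: $148,545 × 8/45 = $26,408. Book value $108,228.
Year 3: $148,545 × 7/45 = $23,107. Book value $85,121.
Year 4: $148,545 × 6/45 = $19,806. Book value $65,315.
Year 5: $148,545 × 5/45 = $16,505. Book value $48,810.
Year 6: $148,545 × 4/45 = $13,204. Book value $35,606.
Year 7: $148,545 × 3/45 = $9,903. Book value $25,703.

$25,703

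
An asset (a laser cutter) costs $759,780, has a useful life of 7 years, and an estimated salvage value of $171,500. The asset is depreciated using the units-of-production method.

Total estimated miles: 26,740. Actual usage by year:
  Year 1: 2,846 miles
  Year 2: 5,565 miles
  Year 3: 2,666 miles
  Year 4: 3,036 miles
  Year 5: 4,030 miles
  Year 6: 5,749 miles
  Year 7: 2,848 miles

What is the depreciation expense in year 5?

Depreciable base = $759,780 − $171,500 = $588,280.
Rate = $588,280 / 26,740 miles = $22 per mile.
Year 1: 2,846 × $22 = $62,612. Book value $697,168.
Year 2: 5,565 × $22 = $122,430. Book value $574,738.
Year 3: 2,666 × $22 = $58,652. Book value $516,086.
Year 4: 3,036 × $22 = $66,792. Book value $449,294.
Year 5: 4,030 × $22 = $88,660. Book value $360,634.

$88,660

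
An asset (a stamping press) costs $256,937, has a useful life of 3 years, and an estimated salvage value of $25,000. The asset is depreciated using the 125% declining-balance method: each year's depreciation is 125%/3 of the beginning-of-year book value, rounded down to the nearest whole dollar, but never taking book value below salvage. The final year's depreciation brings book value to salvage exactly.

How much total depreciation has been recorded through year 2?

$169,507

Depreciable base = $256,937 − $25,000 = $231,937.
Year 1: ⌊$256,937 × 125%/3⌋ = $107,057. Book value $149,880.
Year 2: ⌊$149,880 × 125%/3⌋ = $62,450. Book value $87,430.
Accumulated through year 2 = $256,937 − $87,430 = $169,507.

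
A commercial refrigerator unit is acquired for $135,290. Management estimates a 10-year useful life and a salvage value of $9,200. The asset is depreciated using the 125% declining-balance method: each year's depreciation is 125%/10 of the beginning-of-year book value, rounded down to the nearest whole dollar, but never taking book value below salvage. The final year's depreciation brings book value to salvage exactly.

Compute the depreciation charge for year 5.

Depreciable base = $135,290 − $9,200 = $126,090.
Year 1: ⌊$135,290 × 125%/10⌋ = $16,911. Book value $118,379.
Year 2: ⌊$118,379 × 125%/10⌋ = $14,797. Book value $103,582.
Year 3: ⌊$103,582 × 125%/10⌋ = $12,947. Book value $90,635.
Year 4: ⌊$90,635 × 125%/10⌋ = $11,329. Book value $79,306.
Year 5: ⌊$79,306 × 125%/10⌋ = $9,913. Book value $69,393.

$9,913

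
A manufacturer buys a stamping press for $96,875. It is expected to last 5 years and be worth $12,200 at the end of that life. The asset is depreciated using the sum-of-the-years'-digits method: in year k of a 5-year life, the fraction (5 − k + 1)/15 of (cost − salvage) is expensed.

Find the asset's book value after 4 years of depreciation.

$17,845

Depreciable base = $96,875 − $12,200 = $84,675.
Sum of the years' digits = 5+4+3+2+1 = 15.
Year 1: $84,675 × 5/15 = $28,225. Book value $68,650.
Year 2: $84,675 × 4/15 = $22,580. Book value $46,070.
Year 3: $84,675 × 3/15 = $16,935. Book value $29,135.
Year 4: $84,675 × 2/15 = $11,290. Book value $17,845.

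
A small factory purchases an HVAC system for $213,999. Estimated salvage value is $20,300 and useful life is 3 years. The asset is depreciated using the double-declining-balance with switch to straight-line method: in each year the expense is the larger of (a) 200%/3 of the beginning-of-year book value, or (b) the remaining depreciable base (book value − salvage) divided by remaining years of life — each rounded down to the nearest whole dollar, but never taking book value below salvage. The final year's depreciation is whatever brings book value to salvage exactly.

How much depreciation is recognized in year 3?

Depreciable base = $213,999 − $20,300 = $193,699.
Year 1: DB = ⌊$213,999 × 200%/3⌋ = $142,666; SL = ⌊$193,699/3⌋ = $64,566 → take DB $142,666. Book value $71,333.
Year 2: DB = ⌊$71,333 × 200%/3⌋ = $47,555; SL = ⌊$51,033/2⌋ = $25,516 → take DB $47,555. Book value $23,778.
Year 3 (final): $23,778 − $20,300 = $3,478. Book value $20,300.

$3,478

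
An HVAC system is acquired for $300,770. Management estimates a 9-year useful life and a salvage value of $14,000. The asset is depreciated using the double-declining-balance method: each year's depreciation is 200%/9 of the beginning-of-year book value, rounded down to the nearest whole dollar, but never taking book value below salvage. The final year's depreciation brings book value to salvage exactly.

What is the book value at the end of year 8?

Depreciable base = $300,770 − $14,000 = $286,770.
Year 1: ⌊$300,770 × 200%/9⌋ = $66,837. Book value $233,933.
Year 2: ⌊$233,933 × 200%/9⌋ = $51,985. Book value $181,948.
Year 3: ⌊$181,948 × 200%/9⌋ = $40,432. Book value $141,516.
Year 4: ⌊$141,516 × 200%/9⌋ = $31,448. Book value $110,068.
Year 5: ⌊$110,068 × 200%/9⌋ = $24,459. Book value $85,609.
Year 6: ⌊$85,609 × 200%/9⌋ = $19,024. Book value $66,585.
Year 7: ⌊$66,585 × 200%/9⌋ = $14,796. Book value $51,789.
Year 8: ⌊$51,789 × 200%/9⌋ = $11,508. Book value $40,281.

$40,281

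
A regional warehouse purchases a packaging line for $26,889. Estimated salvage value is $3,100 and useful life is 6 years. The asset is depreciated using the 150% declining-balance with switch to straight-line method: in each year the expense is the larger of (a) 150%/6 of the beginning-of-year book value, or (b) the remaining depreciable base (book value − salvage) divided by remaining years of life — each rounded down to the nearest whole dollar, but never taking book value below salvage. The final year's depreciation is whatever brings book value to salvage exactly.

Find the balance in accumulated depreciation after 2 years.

Depreciable base = $26,889 − $3,100 = $23,789.
Year 1: DB = ⌊$26,889 × 150%/6⌋ = $6,722; SL = ⌊$23,789/6⌋ = $3,964 → take DB $6,722. Book value $20,167.
Year 2: DB = ⌊$20,167 × 150%/6⌋ = $5,041; SL = ⌊$17,067/5⌋ = $3,413 → take DB $5,041. Book value $15,126.
Accumulated through year 2 = $26,889 − $15,126 = $11,763.

$11,763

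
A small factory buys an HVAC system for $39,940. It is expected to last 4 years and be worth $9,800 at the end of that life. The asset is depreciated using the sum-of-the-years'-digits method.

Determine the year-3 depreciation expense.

Depreciable base = $39,940 − $9,800 = $30,140.
Sum of the years' digits = 4+3+2+1 = 10.
Year 1: $30,140 × 4/10 = $12,056. Book value $27,884.
Year 2: $30,140 × 3/10 = $9,042. Book value $18,842.
Year 3: $30,140 × 2/10 = $6,028. Book value $12,814.

$6,028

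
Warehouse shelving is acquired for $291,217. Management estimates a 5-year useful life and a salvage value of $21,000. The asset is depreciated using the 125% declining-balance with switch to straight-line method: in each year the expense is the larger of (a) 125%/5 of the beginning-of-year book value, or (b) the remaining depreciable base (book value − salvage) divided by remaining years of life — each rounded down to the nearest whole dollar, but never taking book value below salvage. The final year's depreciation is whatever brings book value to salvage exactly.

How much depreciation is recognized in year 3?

Depreciable base = $291,217 − $21,000 = $270,217.
Year 1: DB = ⌊$291,217 × 125%/5⌋ = $72,804; SL = ⌊$270,217/5⌋ = $54,043 → take DB $72,804. Book value $218,413.
Year 2: DB = ⌊$218,413 × 125%/5⌋ = $54,603; SL = ⌊$197,413/4⌋ = $49,353 → take DB $54,603. Book value $163,810.
Year 3: DB = ⌊$163,810 × 125%/5⌋ = $40,952; SL = ⌊$142,810/3⌋ = $47,603 → take SL $47,603. Book value $116,207.

$47,603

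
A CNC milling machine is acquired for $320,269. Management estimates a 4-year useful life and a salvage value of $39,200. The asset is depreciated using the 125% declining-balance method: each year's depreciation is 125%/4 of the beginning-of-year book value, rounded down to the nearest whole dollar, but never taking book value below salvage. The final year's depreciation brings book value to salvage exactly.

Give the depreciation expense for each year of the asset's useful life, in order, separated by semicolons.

Depreciable base = $320,269 − $39,200 = $281,069.
Year 1: ⌊$320,269 × 125%/4⌋ = $100,084. Book value $220,185.
Year 2: ⌊$220,185 × 125%/4⌋ = $68,807. Book value $151,378.
Year 3: ⌊$151,378 × 125%/4⌋ = $47,305. Book value $104,073.
Year 4 (final): $104,073 − $39,200 = $64,873. Book value $39,200.

$100,084; $68,807; $47,305; $64,873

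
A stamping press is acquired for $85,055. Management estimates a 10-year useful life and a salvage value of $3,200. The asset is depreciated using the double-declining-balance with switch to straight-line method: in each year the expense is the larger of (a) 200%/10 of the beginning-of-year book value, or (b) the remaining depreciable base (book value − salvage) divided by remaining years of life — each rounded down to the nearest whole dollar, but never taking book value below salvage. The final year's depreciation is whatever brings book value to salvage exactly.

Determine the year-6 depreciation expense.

Depreciable base = $85,055 − $3,200 = $81,855.
Year 1: DB = ⌊$85,055 × 200%/10⌋ = $17,011; SL = ⌊$81,855/10⌋ = $8,185 → take DB $17,011. Book value $68,044.
Year 2: DB = ⌊$68,044 × 200%/10⌋ = $13,608; SL = ⌊$64,844/9⌋ = $7,204 → take DB $13,608. Book value $54,436.
Year 3: DB = ⌊$54,436 × 200%/10⌋ = $10,887; SL = ⌊$51,236/8⌋ = $6,404 → take DB $10,887. Book value $43,549.
Year 4: DB = ⌊$43,549 × 200%/10⌋ = $8,709; SL = ⌊$40,349/7⌋ = $5,764 → take DB $8,709. Book value $34,840.
Year 5: DB = ⌊$34,840 × 200%/10⌋ = $6,968; SL = ⌊$31,640/6⌋ = $5,273 → take DB $6,968. Book value $27,872.
Year 6: DB = ⌊$27,872 × 200%/10⌋ = $5,574; SL = ⌊$24,672/5⌋ = $4,934 → take DB $5,574. Book value $22,298.

$5,574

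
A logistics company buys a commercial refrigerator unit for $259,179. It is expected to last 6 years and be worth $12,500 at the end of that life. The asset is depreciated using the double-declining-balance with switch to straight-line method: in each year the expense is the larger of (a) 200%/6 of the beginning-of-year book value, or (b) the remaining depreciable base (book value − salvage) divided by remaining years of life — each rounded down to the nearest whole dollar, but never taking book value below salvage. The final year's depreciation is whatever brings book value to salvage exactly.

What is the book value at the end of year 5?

$31,848

Depreciable base = $259,179 − $12,500 = $246,679.
Year 1: DB = ⌊$259,179 × 200%/6⌋ = $86,393; SL = ⌊$246,679/6⌋ = $41,113 → take DB $86,393. Book value $172,786.
Year 2: DB = ⌊$172,786 × 200%/6⌋ = $57,595; SL = ⌊$160,286/5⌋ = $32,057 → take DB $57,595. Book value $115,191.
Year 3: DB = ⌊$115,191 × 200%/6⌋ = $38,397; SL = ⌊$102,691/4⌋ = $25,672 → take DB $38,397. Book value $76,794.
Year 4: DB = ⌊$76,794 × 200%/6⌋ = $25,598; SL = ⌊$64,294/3⌋ = $21,431 → take DB $25,598. Book value $51,196.
Year 5: DB = ⌊$51,196 × 200%/6⌋ = $17,065; SL = ⌊$38,696/2⌋ = $19,348 → take SL $19,348. Book value $31,848.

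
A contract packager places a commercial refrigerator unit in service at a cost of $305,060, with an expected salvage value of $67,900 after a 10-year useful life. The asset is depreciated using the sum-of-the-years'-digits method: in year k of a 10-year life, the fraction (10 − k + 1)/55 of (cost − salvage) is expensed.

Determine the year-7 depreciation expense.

$17,248

Depreciable base = $305,060 − $67,900 = $237,160.
Sum of the years' digits = 10+9+8+7+6+5+4+3+2+1 = 55.
Year 1: $237,160 × 10/55 = $43,120. Book value $261,940.
Year 2: $237,160 × 9/55 = $38,808. Book value $223,132.
Year 3: $237,160 × 8/55 = $34,496. Book value $188,636.
Year 4: $237,160 × 7/55 = $30,184. Book value $158,452.
Year 5: $237,160 × 6/55 = $25,872. Book value $132,580.
Year 6: $237,160 × 5/55 = $21,560. Book value $111,020.
Year 7: $237,160 × 4/55 = $17,248. Book value $93,772.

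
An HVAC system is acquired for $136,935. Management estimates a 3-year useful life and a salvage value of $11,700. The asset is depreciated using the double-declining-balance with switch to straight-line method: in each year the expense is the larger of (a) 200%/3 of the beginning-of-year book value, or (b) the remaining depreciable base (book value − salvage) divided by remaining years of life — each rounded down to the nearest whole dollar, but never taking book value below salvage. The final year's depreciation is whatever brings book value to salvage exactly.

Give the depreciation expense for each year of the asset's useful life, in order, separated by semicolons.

$91,290; $30,430; $3,515

Depreciable base = $136,935 − $11,700 = $125,235.
Year 1: DB = ⌊$136,935 × 200%/3⌋ = $91,290; SL = ⌊$125,235/3⌋ = $41,745 → take DB $91,290. Book value $45,645.
Year 2: DB = ⌊$45,645 × 200%/3⌋ = $30,430; SL = ⌊$33,945/2⌋ = $16,972 → take DB $30,430. Book value $15,215.
Year 3 (final): $15,215 − $11,700 = $3,515. Book value $11,700.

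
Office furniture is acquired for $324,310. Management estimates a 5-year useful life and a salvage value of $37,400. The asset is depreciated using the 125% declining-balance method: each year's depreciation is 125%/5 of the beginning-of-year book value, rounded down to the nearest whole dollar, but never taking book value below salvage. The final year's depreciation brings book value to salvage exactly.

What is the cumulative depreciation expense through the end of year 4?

Depreciable base = $324,310 − $37,400 = $286,910.
Year 1: ⌊$324,310 × 125%/5⌋ = $81,077. Book value $243,233.
Year 2: ⌊$243,233 × 125%/5⌋ = $60,808. Book value $182,425.
Year 3: ⌊$182,425 × 125%/5⌋ = $45,606. Book value $136,819.
Year 4: ⌊$136,819 × 125%/5⌋ = $34,204. Book value $102,615.
Accumulated through year 4 = $324,310 − $102,615 = $221,695.

$221,695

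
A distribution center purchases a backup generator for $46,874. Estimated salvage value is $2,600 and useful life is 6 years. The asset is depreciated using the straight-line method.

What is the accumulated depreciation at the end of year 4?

$29,516

Depreciable base = $46,874 − $2,600 = $44,274.
Annual expense = $44,274 / 6 = $7,379.
End of year 1: book value $39,495.
End of year 2: book value $32,116.
End of year 3: book value $24,737.
End of year 4: book value $17,358.
Accumulated through year 4 = $46,874 − $17,358 = $29,516.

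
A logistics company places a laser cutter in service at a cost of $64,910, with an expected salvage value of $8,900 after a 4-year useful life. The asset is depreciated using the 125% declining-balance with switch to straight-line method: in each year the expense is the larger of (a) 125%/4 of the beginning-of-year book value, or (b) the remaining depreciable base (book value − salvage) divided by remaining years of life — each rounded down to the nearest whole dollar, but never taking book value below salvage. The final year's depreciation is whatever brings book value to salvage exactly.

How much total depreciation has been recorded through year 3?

$45,119

Depreciable base = $64,910 − $8,900 = $56,010.
Year 1: DB = ⌊$64,910 × 125%/4⌋ = $20,284; SL = ⌊$56,010/4⌋ = $14,002 → take DB $20,284. Book value $44,626.
Year 2: DB = ⌊$44,626 × 125%/4⌋ = $13,945; SL = ⌊$35,726/3⌋ = $11,908 → take DB $13,945. Book value $30,681.
Year 3: DB = ⌊$30,681 × 125%/4⌋ = $9,587; SL = ⌊$21,781/2⌋ = $10,890 → take SL $10,890. Book value $19,791.
Accumulated through year 3 = $64,910 − $19,791 = $45,119.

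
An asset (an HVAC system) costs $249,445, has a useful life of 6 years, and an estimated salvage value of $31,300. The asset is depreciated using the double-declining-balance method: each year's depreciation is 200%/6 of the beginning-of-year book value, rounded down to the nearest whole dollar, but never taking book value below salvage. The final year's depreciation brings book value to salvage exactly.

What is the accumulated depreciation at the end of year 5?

$216,595

Depreciable base = $249,445 − $31,300 = $218,145.
Year 1: ⌊$249,445 × 200%/6⌋ = $83,148. Book value $166,297.
Year 2: ⌊$166,297 × 200%/6⌋ = $55,432. Book value $110,865.
Year 3: ⌊$110,865 × 200%/6⌋ = $36,955. Book value $73,910.
Year 4: ⌊$73,910 × 200%/6⌋ = $24,636. Book value $49,274.
Year 5: ⌊$49,274 × 200%/6⌋ = $16,424. Book value $32,850.
Accumulated through year 5 = $249,445 − $32,850 = $216,595.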